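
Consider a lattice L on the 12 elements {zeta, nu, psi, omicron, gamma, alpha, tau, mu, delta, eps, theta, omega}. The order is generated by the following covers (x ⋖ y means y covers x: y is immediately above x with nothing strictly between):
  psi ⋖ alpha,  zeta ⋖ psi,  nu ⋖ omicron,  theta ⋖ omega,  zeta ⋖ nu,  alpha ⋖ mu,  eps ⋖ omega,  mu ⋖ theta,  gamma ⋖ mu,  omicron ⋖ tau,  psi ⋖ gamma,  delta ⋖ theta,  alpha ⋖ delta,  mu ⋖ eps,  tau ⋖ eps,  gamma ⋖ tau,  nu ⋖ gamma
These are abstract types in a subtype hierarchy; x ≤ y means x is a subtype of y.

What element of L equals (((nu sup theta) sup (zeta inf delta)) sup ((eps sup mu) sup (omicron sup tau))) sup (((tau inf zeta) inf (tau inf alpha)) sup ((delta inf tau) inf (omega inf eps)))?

omega

nu ∨ theta = theta
zeta ∧ delta = zeta
theta ∨ zeta = theta
eps ∨ mu = eps
omicron ∨ tau = tau
eps ∨ tau = eps
theta ∨ eps = omega
tau ∧ zeta = zeta
tau ∧ alpha = psi
zeta ∧ psi = zeta
delta ∧ tau = psi
omega ∧ eps = eps
psi ∧ eps = psi
zeta ∨ psi = psi
omega ∨ psi = omega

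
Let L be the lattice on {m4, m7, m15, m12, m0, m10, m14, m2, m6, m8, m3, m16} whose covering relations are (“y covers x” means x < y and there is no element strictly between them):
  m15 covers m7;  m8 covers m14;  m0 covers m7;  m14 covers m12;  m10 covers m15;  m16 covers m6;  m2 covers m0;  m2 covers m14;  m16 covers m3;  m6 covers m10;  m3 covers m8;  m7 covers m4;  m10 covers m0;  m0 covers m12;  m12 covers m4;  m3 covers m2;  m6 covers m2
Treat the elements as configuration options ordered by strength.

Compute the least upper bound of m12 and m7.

m0

Common upper bounds of {m12, m7}: m0, m10, m16, m2, m3, m6.
The least among these is m0.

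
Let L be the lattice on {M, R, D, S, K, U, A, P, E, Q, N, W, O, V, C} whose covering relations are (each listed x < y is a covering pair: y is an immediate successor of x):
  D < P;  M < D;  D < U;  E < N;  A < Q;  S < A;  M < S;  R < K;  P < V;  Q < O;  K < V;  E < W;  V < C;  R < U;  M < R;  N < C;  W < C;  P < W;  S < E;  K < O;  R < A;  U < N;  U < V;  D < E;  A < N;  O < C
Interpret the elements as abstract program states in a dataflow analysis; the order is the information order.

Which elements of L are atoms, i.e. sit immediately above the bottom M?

D, R, S

The atoms are exactly the elements that cover M: D, R, S.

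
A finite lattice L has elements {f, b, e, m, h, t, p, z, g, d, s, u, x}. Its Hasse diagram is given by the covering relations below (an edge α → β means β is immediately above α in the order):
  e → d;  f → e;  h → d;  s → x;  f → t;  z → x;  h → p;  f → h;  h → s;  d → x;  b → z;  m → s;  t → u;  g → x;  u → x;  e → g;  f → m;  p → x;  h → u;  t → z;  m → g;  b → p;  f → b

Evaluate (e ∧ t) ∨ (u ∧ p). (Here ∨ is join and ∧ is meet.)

e ∧ t = f
u ∧ p = h
f ∨ h = h

h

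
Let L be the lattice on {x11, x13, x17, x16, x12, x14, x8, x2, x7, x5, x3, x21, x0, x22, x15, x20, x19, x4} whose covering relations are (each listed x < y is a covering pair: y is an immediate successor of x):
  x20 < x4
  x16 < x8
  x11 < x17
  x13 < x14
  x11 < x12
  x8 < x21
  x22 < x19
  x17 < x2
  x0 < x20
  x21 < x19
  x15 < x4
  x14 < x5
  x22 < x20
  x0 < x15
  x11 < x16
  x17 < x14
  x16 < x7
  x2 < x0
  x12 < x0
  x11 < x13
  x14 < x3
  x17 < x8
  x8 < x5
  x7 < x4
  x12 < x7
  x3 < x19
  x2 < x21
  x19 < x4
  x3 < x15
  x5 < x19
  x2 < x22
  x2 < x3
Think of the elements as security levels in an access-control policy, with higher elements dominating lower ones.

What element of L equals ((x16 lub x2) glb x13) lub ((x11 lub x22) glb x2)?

x16 ∨ x2 = x21
x21 ∧ x13 = x11
x11 ∨ x22 = x22
x22 ∧ x2 = x2
x11 ∨ x2 = x2

x2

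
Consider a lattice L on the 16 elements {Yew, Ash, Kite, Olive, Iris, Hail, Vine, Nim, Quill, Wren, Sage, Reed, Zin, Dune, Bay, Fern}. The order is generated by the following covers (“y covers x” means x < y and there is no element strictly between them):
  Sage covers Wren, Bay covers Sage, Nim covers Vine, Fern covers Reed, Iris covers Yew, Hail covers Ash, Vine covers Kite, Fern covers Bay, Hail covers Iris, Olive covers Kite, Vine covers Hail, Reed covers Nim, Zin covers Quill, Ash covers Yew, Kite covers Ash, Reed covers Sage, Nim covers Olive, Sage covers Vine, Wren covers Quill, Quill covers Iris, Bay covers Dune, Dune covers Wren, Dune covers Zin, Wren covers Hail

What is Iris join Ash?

Hail

Common upper bounds of {Iris, Ash}: Bay, Dune, Fern, Hail, Nim, Reed, Sage, Vine, Wren.
The least among these is Hail.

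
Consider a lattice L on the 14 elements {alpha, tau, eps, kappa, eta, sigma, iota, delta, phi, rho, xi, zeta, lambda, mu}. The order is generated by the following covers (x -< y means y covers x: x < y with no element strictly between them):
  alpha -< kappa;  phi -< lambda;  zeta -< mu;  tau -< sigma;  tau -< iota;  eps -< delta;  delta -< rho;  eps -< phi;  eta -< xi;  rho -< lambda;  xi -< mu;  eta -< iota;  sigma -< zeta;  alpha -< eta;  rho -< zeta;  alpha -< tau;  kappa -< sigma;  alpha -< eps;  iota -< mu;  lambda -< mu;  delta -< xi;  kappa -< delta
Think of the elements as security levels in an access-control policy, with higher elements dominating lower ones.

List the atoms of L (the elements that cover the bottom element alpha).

The atoms are exactly the elements that cover alpha: eps, eta, kappa, tau.

eps, eta, kappa, tau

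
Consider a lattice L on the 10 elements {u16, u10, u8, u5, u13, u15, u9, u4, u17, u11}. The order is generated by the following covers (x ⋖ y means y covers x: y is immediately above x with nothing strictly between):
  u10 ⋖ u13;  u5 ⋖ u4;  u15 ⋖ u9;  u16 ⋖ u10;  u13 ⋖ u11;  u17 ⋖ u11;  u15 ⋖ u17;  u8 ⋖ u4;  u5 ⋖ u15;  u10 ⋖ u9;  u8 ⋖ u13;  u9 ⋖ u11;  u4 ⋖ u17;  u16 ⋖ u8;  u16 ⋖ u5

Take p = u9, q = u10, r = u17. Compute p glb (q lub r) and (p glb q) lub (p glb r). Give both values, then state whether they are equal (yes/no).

q lub r = u11, so p glb (q lub r) = u9 glb u11 = u9.
p glb q = u10 and p glb r = u15, so (p glb q) lub (p glb r) = u10 lub u15 = u9.
Equal: yes.

u9; u9; yes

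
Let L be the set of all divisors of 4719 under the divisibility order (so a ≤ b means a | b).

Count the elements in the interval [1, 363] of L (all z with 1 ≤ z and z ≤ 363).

6

The interval [1, 363] = {1, 11, 121, 3, 33, 363}, which has 6 elements.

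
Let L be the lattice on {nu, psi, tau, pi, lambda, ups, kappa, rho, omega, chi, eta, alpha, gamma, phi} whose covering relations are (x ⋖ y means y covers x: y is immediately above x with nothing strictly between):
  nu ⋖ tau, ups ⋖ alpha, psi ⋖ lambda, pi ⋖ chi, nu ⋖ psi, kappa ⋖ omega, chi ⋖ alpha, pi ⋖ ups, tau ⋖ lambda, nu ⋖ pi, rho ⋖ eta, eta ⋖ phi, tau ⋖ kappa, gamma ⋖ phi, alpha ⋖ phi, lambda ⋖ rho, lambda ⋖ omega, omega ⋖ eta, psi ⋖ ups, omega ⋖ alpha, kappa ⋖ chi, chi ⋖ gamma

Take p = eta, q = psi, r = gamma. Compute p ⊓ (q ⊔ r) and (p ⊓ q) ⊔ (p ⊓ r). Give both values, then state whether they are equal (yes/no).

q ⊔ r = phi, so p ⊓ (q ⊔ r) = eta ⊓ phi = eta.
p ⊓ q = psi and p ⊓ r = kappa, so (p ⊓ q) ⊔ (p ⊓ r) = psi ⊔ kappa = omega.
Equal: no.

eta; omega; no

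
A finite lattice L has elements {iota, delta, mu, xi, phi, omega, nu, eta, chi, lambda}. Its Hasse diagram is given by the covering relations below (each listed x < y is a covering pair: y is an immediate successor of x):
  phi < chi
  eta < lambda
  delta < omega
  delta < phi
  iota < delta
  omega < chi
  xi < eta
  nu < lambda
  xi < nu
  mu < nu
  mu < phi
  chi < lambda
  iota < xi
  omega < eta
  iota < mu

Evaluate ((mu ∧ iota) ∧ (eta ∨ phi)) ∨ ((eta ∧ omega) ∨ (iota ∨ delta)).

mu ∧ iota = iota
eta ∨ phi = lambda
iota ∧ lambda = iota
eta ∧ omega = omega
iota ∨ delta = delta
omega ∨ delta = omega
iota ∨ omega = omega

omega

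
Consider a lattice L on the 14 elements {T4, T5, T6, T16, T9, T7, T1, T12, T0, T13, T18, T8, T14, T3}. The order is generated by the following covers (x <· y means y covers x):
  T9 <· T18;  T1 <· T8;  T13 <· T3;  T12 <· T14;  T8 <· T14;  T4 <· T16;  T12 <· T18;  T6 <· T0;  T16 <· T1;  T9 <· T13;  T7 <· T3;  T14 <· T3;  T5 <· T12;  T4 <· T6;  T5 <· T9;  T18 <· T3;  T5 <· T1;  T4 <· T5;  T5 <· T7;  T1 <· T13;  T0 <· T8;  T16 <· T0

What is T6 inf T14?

Common lower bounds of {T6, T14}: T4, T6.
The greatest among these is T6.

T6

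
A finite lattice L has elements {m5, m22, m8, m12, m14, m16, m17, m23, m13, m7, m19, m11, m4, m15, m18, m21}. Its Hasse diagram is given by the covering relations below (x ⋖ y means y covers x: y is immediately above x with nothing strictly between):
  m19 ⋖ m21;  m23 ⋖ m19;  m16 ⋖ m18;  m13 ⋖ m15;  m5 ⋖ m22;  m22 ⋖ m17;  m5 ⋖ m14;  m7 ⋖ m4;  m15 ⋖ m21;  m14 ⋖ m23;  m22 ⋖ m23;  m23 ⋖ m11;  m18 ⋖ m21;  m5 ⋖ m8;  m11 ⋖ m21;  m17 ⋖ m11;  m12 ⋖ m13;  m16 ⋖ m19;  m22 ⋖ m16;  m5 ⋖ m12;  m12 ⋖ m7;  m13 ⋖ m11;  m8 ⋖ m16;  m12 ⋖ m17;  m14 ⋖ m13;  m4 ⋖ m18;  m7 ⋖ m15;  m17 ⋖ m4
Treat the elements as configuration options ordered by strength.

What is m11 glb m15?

m13

Common lower bounds of {m11, m15}: m12, m13, m14, m5.
The greatest among these is m13.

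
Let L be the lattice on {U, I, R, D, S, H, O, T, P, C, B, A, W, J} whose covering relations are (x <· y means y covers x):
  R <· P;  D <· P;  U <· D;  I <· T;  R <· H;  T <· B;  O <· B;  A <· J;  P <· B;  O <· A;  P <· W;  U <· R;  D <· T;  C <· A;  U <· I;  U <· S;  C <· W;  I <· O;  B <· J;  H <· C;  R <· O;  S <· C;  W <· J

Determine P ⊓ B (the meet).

Common lower bounds of {P, B}: D, P, R, U.
The greatest among these is P.

P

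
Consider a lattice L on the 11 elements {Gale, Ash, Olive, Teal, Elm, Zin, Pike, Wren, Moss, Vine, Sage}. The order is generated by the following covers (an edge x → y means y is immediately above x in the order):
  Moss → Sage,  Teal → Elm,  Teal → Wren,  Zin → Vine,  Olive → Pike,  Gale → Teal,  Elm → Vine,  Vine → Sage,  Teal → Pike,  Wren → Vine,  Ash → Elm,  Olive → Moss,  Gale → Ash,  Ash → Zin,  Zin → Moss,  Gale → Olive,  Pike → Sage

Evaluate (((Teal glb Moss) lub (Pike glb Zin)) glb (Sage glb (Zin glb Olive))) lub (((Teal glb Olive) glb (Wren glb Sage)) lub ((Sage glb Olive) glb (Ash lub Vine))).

Teal ∧ Moss = Gale
Pike ∧ Zin = Gale
Gale ∨ Gale = Gale
Zin ∧ Olive = Gale
Sage ∧ Gale = Gale
Gale ∧ Gale = Gale
Teal ∧ Olive = Gale
Wren ∧ Sage = Wren
Gale ∧ Wren = Gale
Sage ∧ Olive = Olive
Ash ∨ Vine = Vine
Olive ∧ Vine = Gale
Gale ∨ Gale = Gale
Gale ∨ Gale = Gale

Gale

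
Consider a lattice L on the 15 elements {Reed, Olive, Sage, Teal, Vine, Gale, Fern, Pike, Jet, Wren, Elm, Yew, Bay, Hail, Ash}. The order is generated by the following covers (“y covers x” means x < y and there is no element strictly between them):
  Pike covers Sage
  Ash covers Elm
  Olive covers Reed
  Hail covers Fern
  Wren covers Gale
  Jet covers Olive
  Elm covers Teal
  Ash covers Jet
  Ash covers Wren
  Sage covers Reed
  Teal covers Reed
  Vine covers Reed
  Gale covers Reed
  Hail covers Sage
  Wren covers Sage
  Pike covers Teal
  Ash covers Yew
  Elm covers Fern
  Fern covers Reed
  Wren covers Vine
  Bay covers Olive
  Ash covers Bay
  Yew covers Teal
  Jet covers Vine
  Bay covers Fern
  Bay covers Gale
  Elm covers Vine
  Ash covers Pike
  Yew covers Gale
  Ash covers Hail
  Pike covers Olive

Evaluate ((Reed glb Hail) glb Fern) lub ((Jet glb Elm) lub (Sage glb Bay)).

Vine

Reed ∧ Hail = Reed
Reed ∧ Fern = Reed
Jet ∧ Elm = Vine
Sage ∧ Bay = Reed
Vine ∨ Reed = Vine
Reed ∨ Vine = Vine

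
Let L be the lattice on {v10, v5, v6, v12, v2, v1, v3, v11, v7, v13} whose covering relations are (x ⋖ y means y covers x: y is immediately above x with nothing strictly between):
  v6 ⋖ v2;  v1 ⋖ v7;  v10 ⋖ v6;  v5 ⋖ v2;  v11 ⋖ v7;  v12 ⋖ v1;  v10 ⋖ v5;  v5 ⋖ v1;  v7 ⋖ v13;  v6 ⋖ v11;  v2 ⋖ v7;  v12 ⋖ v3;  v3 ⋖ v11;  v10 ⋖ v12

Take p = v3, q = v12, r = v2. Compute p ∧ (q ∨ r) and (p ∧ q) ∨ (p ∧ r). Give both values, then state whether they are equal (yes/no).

q ∨ r = v7, so p ∧ (q ∨ r) = v3 ∧ v7 = v3.
p ∧ q = v12 and p ∧ r = v10, so (p ∧ q) ∨ (p ∧ r) = v12 ∨ v10 = v12.
Equal: no.

v3; v12; no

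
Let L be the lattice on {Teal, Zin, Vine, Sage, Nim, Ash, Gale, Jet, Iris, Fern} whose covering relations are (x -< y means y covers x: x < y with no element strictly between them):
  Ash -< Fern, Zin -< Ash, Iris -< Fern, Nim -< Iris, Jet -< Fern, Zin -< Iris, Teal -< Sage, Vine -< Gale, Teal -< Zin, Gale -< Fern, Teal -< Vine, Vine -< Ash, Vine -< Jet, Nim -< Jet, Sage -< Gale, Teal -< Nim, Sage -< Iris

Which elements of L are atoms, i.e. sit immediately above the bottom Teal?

Nim, Sage, Vine, Zin

The atoms are exactly the elements that cover Teal: Nim, Sage, Vine, Zin.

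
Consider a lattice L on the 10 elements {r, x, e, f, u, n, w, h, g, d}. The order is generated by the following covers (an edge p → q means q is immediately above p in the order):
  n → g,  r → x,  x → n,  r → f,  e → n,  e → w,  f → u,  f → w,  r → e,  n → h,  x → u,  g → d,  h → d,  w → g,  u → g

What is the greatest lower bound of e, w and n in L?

e

Common lower bounds of {e, w, n}: e, r.
The greatest among these is e.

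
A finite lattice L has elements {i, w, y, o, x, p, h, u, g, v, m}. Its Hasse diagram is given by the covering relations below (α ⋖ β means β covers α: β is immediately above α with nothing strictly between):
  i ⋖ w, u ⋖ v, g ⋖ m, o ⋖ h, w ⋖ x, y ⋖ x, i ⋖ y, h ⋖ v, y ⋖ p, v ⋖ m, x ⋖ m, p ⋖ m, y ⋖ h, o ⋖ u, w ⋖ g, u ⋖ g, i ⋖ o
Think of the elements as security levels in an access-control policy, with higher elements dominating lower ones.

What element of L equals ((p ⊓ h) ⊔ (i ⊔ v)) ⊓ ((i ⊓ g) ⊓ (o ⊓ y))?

i

p ∧ h = y
i ∨ v = v
y ∨ v = v
i ∧ g = i
o ∧ y = i
i ∧ i = i
v ∧ i = i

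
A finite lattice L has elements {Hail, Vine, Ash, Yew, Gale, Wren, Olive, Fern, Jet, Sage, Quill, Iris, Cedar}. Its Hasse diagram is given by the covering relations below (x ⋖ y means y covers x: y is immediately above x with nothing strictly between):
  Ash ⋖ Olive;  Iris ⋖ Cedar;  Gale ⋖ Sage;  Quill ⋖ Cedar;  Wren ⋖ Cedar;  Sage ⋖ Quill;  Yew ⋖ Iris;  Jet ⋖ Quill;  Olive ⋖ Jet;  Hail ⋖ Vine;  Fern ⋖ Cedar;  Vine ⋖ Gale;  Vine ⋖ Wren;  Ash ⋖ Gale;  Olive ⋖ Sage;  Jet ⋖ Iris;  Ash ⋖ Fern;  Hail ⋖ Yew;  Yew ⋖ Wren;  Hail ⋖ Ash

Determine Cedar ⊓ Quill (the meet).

Quill

Common lower bounds of {Cedar, Quill}: Ash, Gale, Hail, Jet, Olive, Quill, Sage, Vine.
The greatest among these is Quill.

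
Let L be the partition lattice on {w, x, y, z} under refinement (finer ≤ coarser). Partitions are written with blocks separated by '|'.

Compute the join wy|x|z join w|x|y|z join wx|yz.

The join of wy|x|z, w|x|y|z, wx|yz merges any blocks that overlap across the partitions, giving wxyz.

wxyz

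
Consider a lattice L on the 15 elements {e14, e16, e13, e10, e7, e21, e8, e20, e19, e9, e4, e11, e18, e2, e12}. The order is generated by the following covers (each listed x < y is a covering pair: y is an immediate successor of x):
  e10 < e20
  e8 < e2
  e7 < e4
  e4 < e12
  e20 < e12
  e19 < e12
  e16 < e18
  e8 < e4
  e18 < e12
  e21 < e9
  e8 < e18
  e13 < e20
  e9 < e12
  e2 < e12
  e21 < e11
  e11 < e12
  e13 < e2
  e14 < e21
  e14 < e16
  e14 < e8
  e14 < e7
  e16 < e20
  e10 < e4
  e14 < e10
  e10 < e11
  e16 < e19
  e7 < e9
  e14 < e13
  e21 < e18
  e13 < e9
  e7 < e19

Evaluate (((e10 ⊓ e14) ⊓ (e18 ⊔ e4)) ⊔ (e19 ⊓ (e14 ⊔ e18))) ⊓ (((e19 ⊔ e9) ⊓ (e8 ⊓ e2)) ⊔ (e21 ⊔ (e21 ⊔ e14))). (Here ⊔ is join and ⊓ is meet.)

e10 ∧ e14 = e14
e18 ∨ e4 = e12
e14 ∧ e12 = e14
e14 ∨ e18 = e18
e19 ∧ e18 = e16
e14 ∨ e16 = e16
e19 ∨ e9 = e12
e8 ∧ e2 = e8
e12 ∧ e8 = e8
e21 ∨ e14 = e21
e21 ∨ e21 = e21
e8 ∨ e21 = e18
e16 ∧ e18 = e16

e16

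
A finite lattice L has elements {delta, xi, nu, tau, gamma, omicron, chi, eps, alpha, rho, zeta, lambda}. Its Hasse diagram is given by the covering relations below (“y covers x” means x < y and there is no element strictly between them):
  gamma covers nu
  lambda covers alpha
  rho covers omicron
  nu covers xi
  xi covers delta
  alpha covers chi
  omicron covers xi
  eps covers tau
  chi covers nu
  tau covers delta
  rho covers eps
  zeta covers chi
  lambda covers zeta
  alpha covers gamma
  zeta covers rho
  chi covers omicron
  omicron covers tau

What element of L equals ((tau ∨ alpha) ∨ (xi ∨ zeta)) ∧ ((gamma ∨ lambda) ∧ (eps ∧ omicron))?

tau ∨ alpha = alpha
xi ∨ zeta = zeta
alpha ∨ zeta = lambda
gamma ∨ lambda = lambda
eps ∧ omicron = tau
lambda ∧ tau = tau
lambda ∧ tau = tau

tau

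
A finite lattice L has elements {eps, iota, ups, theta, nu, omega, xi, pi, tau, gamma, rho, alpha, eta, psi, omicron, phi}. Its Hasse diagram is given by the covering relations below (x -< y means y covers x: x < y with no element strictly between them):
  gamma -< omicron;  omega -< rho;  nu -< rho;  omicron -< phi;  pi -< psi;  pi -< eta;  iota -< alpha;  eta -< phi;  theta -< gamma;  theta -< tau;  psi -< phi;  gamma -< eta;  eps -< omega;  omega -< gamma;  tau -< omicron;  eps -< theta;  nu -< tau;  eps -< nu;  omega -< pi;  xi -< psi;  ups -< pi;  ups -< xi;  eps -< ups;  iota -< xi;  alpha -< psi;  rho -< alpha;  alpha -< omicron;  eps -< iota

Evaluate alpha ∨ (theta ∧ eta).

omicron

theta ∧ eta = theta
alpha ∨ theta = omicron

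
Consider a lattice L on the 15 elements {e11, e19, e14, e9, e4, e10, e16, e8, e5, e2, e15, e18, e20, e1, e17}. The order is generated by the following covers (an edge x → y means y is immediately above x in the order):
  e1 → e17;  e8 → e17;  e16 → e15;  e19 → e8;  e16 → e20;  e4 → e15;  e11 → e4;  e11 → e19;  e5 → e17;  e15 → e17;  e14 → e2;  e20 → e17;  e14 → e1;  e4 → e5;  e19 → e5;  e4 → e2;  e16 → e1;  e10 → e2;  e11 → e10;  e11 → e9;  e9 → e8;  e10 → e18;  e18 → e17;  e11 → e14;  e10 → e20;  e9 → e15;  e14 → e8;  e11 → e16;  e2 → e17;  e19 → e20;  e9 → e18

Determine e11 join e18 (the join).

Common upper bounds of {e11, e18}: e17, e18.
The least among these is e18.

e18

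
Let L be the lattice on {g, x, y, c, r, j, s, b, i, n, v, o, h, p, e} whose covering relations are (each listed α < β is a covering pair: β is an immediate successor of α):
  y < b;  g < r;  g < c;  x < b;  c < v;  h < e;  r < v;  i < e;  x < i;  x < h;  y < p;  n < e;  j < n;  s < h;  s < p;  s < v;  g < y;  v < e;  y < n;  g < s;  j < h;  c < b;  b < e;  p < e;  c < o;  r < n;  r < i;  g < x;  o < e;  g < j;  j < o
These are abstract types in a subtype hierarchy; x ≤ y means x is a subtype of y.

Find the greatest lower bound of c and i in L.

g

Common lower bounds of {c, i}: g.
The greatest among these is g.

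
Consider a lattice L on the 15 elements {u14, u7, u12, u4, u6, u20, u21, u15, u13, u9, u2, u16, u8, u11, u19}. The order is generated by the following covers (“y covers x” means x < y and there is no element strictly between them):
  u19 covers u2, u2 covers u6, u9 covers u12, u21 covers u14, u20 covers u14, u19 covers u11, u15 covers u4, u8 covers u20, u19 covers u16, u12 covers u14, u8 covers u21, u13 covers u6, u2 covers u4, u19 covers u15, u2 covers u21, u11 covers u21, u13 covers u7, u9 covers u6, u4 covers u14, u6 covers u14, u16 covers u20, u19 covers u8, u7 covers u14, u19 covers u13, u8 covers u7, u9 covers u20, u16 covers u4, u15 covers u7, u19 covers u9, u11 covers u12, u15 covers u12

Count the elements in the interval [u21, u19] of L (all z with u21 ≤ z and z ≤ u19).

5

The interval [u21, u19] = {u11, u19, u2, u21, u8}, which has 5 elements.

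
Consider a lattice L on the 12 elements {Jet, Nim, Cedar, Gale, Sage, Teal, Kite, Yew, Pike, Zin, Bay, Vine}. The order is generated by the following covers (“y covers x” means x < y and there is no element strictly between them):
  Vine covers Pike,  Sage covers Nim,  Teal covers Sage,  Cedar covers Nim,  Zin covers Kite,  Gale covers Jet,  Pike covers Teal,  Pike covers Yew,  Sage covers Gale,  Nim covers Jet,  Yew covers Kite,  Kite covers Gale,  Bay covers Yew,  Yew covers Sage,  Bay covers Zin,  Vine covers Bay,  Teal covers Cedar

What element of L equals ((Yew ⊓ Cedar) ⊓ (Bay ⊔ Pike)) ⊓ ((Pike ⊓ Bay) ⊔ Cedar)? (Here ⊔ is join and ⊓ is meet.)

Nim

Yew ∧ Cedar = Nim
Bay ∨ Pike = Vine
Nim ∧ Vine = Nim
Pike ∧ Bay = Yew
Yew ∨ Cedar = Pike
Nim ∧ Pike = Nim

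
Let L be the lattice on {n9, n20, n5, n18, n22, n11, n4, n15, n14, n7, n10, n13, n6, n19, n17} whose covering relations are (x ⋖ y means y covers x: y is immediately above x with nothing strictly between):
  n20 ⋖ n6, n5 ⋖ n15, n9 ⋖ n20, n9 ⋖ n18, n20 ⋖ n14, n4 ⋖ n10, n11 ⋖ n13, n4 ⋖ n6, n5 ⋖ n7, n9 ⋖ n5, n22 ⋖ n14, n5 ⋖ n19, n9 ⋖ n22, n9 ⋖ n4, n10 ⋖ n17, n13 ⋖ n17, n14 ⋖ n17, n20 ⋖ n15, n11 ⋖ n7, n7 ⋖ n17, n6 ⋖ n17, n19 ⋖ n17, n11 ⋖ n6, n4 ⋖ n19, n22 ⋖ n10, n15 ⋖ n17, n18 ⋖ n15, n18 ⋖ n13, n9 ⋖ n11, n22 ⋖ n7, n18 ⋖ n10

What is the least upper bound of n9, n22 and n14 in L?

n14

Common upper bounds of {n9, n22, n14}: n14, n17.
The least among these is n14.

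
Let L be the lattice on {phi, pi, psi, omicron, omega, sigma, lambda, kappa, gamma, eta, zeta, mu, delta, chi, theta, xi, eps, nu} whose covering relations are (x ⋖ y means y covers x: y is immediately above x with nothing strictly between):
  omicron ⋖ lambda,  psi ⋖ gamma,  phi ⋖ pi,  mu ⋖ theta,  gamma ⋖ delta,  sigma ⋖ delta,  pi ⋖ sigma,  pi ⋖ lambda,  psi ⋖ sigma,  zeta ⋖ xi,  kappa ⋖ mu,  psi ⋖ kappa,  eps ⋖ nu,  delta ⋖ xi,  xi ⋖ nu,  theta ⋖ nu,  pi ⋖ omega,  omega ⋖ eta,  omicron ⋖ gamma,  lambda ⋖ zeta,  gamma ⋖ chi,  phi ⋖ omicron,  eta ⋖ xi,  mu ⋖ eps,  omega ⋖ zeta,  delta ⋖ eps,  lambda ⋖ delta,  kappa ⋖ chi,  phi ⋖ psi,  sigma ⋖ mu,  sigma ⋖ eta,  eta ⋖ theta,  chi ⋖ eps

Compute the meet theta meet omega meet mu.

Common lower bounds of {theta, omega, mu}: phi, pi.
The greatest among these is pi.

pi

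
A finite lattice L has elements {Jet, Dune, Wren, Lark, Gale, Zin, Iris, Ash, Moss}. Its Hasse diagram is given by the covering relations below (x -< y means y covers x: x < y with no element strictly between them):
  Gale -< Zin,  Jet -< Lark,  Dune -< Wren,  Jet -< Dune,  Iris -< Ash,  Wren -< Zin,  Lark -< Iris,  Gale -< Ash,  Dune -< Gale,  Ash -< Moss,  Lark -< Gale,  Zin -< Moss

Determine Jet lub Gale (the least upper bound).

Common upper bounds of {Jet, Gale}: Ash, Gale, Moss, Zin.
The least among these is Gale.

Gale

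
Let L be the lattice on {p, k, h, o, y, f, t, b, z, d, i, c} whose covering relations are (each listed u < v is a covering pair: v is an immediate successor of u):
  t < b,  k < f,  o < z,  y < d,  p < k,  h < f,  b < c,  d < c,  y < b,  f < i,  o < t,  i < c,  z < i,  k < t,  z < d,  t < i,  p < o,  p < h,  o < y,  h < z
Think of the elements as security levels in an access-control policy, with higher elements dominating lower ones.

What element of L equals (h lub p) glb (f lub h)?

h ∨ p = h
f ∨ h = f
h ∧ f = h

h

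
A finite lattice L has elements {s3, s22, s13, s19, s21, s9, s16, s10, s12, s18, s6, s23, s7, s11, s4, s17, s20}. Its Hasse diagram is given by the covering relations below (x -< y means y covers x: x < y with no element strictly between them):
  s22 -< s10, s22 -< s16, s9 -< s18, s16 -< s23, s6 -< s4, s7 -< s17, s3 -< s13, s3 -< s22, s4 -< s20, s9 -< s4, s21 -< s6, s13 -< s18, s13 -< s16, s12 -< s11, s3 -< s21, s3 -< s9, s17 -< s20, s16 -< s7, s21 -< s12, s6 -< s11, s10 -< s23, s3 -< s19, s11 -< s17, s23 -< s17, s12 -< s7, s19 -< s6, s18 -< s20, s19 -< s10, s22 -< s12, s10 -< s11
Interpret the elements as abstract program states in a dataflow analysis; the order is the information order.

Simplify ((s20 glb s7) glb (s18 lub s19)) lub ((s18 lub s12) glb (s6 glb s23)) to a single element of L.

s20 ∧ s7 = s7
s18 ∨ s19 = s20
s7 ∧ s20 = s7
s18 ∨ s12 = s20
s6 ∧ s23 = s19
s20 ∧ s19 = s19
s7 ∨ s19 = s17

s17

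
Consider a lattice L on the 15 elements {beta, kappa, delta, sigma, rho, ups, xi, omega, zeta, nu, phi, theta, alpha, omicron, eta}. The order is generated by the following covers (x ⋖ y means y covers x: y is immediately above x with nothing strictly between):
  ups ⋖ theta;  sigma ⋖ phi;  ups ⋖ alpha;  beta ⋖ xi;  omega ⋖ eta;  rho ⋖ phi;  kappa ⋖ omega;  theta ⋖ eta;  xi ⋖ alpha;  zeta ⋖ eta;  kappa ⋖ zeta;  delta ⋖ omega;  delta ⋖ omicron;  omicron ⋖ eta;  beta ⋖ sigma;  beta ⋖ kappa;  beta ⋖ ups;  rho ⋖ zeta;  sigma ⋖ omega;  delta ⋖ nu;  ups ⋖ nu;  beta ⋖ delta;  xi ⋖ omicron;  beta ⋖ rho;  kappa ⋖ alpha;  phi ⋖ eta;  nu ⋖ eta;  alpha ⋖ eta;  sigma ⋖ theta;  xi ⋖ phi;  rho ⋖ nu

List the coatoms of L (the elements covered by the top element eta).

alpha, nu, omega, omicron, phi, theta, zeta

The coatoms are exactly the elements covered by eta: alpha, nu, omega, omicron, phi, theta, zeta.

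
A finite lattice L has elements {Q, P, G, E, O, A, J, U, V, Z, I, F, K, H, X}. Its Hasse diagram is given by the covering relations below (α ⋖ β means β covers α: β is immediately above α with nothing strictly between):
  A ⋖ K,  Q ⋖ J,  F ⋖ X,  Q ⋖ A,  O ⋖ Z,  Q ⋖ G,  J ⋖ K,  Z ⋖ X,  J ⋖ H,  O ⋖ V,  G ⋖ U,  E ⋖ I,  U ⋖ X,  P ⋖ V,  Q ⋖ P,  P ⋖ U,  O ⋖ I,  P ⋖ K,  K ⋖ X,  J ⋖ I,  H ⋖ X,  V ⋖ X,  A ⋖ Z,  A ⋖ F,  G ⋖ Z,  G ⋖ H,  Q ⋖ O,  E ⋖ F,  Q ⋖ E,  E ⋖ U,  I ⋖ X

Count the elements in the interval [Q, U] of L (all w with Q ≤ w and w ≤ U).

The interval [Q, U] = {E, G, P, Q, U}, which has 5 elements.

5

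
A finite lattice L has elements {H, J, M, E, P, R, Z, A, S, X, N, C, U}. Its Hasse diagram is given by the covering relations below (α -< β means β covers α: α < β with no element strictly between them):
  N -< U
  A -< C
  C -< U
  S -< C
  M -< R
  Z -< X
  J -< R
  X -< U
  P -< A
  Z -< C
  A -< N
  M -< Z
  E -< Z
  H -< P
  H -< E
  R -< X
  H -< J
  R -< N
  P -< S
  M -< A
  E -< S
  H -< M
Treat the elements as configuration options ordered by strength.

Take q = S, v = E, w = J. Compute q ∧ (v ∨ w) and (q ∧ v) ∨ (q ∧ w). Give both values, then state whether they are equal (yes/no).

E; E; yes

v ∨ w = X, so q ∧ (v ∨ w) = S ∧ X = E.
q ∧ v = E and q ∧ w = H, so (q ∧ v) ∨ (q ∧ w) = E ∨ H = E.
Equal: yes.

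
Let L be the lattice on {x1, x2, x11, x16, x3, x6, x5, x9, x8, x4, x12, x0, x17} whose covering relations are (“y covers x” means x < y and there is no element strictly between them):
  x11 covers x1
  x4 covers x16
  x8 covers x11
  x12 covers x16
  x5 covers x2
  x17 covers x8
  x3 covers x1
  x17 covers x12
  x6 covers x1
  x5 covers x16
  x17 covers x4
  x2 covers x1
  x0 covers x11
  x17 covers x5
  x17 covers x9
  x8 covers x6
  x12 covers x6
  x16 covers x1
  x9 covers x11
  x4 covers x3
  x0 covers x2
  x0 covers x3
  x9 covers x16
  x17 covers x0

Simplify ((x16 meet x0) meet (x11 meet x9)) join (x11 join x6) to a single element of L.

x16 ∧ x0 = x1
x11 ∧ x9 = x11
x1 ∧ x11 = x1
x11 ∨ x6 = x8
x1 ∨ x8 = x8

x8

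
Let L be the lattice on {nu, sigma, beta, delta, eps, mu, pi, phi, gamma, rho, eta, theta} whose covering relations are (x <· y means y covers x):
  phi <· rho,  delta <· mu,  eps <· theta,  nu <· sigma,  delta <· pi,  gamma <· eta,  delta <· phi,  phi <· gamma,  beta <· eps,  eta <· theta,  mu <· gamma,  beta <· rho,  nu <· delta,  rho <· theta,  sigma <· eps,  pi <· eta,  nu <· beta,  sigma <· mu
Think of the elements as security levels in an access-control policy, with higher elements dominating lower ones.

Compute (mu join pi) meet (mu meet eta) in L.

mu ∨ pi = eta
mu ∧ eta = mu
eta ∧ mu = mu

mu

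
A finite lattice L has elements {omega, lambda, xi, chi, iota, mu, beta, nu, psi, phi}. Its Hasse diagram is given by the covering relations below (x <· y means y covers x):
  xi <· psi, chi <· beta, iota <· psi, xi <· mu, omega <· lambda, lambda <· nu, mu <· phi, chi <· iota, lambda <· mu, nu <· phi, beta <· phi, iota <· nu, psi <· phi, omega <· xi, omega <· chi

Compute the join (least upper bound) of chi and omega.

Common upper bounds of {chi, omega}: beta, chi, iota, nu, phi, psi.
The least among these is chi.

chi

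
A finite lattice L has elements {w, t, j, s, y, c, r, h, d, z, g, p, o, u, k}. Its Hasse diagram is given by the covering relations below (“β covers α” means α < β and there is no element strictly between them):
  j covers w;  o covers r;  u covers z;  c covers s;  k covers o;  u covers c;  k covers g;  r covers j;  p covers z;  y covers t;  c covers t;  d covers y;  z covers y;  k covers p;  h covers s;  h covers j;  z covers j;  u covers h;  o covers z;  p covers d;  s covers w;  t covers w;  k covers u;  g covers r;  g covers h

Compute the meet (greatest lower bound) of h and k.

Common lower bounds of {h, k}: h, j, s, w.
The greatest among these is h.

h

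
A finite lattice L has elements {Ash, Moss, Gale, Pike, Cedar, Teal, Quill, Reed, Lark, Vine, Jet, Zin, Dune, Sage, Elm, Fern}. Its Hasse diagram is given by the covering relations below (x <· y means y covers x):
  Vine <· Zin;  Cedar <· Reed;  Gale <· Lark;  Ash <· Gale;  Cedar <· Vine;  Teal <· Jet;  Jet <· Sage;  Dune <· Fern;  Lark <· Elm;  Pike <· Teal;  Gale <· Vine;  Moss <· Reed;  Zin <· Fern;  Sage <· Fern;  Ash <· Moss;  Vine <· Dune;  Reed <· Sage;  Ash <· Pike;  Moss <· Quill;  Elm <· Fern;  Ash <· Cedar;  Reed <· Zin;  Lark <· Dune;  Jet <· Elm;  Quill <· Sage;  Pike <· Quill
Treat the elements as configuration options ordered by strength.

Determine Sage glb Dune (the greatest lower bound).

Cedar

Common lower bounds of {Sage, Dune}: Ash, Cedar.
The greatest among these is Cedar.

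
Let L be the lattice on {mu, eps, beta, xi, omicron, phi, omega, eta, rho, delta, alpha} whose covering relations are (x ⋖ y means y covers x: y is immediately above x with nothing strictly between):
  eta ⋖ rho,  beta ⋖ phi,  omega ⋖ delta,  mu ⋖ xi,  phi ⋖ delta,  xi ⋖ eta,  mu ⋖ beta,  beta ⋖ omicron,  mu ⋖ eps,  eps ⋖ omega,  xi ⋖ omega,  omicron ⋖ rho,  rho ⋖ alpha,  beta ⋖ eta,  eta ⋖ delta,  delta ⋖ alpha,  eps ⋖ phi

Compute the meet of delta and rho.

eta

Common lower bounds of {delta, rho}: beta, eta, mu, xi.
The greatest among these is eta.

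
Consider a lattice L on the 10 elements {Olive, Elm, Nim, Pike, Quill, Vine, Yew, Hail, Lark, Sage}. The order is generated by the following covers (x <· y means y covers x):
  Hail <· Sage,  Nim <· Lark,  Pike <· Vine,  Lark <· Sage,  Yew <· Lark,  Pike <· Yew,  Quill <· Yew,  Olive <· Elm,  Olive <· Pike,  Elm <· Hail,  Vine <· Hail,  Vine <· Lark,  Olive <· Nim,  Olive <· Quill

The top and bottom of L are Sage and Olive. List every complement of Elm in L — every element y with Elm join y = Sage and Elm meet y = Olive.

Lark, Nim, Quill, Yew

Need y with Elm ∨ y = Sage and Elm ∧ y = Olive.
Checking each element gives: Lark, Nim, Quill, Yew.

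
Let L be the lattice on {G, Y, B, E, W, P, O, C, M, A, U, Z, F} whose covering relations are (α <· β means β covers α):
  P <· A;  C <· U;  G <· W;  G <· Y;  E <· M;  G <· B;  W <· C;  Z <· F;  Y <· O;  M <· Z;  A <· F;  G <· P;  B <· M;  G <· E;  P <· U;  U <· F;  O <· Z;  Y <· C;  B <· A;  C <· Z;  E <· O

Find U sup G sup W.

Common upper bounds of {U, G, W}: F, U.
The least among these is U.

U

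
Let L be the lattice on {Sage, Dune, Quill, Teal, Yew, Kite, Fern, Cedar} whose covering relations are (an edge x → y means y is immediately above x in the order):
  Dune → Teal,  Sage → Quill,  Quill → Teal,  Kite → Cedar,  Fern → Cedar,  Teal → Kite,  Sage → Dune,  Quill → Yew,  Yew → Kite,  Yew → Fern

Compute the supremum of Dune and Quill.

Common upper bounds of {Dune, Quill}: Cedar, Kite, Teal.
The least among these is Teal.

Teal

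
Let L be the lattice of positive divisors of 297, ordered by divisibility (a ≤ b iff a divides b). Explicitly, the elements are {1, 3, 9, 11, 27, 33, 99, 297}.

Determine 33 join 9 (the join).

99

Common upper bounds of {33, 9}: 297, 99.
The least among these is 99.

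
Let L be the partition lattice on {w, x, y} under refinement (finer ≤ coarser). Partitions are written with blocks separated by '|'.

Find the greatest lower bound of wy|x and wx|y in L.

w|x|y

The meet (common refinement) of wy|x and wx|y intersects blocks pairwise, giving w|x|y.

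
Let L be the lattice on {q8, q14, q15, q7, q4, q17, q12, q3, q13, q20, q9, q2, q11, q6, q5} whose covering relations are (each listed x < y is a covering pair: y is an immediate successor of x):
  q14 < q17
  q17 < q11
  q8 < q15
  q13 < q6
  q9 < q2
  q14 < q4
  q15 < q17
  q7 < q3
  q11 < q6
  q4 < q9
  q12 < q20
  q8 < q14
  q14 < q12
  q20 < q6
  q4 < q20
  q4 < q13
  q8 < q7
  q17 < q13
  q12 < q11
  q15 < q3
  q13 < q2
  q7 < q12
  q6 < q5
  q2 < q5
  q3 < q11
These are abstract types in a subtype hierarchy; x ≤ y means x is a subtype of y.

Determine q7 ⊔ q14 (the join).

Common upper bounds of {q7, q14}: q11, q12, q20, q5, q6.
The least among these is q12.

q12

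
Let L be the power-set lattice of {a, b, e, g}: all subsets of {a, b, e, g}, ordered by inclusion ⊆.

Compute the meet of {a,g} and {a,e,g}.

{a,g}

Common lower bounds of {{a,g}, {a,e,g}}: {a,g}, {a}, {g}, ∅.
The greatest among these is {a,g}.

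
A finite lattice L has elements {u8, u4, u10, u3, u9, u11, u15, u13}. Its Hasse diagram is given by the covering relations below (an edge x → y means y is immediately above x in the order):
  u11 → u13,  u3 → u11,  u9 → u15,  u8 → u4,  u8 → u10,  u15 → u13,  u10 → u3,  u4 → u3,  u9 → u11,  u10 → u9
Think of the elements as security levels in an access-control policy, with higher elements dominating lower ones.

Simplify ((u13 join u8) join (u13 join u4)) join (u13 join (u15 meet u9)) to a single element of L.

u13

u13 ∨ u8 = u13
u13 ∨ u4 = u13
u13 ∨ u13 = u13
u15 ∧ u9 = u9
u13 ∨ u9 = u13
u13 ∨ u13 = u13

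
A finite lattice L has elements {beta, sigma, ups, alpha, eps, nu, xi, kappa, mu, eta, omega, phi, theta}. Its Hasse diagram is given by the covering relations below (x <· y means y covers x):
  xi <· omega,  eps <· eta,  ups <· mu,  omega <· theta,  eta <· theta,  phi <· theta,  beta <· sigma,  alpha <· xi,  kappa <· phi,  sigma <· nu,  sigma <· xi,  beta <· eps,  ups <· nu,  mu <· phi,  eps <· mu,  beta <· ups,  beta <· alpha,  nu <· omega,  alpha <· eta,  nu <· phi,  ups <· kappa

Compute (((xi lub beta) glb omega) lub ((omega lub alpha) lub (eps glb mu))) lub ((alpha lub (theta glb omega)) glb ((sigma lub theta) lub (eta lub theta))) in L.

xi ∨ beta = xi
xi ∧ omega = xi
omega ∨ alpha = omega
eps ∧ mu = eps
omega ∨ eps = theta
xi ∨ theta = theta
theta ∧ omega = omega
alpha ∨ omega = omega
sigma ∨ theta = theta
eta ∨ theta = theta
theta ∨ theta = theta
omega ∧ theta = omega
theta ∨ omega = theta

theta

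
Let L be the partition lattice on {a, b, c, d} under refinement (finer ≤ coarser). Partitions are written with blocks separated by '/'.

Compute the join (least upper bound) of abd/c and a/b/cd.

abcd

Common upper bounds of {abd/c, a/b/cd}: abcd.
The least among these is abcd.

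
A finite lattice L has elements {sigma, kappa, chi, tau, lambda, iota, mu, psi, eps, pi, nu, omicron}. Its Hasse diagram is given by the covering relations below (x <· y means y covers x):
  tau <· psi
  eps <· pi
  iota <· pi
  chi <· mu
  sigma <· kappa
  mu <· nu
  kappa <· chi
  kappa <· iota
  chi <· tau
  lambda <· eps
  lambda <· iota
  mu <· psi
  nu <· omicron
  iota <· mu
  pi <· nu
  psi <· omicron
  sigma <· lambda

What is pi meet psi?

iota

Common lower bounds of {pi, psi}: iota, kappa, lambda, sigma.
The greatest among these is iota.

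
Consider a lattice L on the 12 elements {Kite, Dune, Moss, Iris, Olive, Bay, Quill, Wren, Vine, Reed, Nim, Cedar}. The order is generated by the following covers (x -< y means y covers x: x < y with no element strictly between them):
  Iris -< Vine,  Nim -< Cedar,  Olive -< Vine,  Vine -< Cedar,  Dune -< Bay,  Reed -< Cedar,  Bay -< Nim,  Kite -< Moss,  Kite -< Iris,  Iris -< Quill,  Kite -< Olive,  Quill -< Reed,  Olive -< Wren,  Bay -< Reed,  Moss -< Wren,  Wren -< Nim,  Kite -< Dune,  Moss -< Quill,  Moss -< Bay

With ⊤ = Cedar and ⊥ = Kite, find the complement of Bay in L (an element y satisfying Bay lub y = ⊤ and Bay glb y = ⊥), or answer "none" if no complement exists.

Vine

Need y with Bay ∨ y = Cedar and Bay ∧ y = Kite.
Checking each element gives: Vine.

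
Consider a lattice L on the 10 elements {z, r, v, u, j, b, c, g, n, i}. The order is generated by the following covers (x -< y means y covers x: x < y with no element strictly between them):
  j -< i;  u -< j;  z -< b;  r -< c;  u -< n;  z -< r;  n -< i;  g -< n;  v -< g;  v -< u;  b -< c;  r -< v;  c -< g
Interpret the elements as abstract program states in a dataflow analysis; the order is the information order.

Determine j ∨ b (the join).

i

Common upper bounds of {j, b}: i.
The least among these is i.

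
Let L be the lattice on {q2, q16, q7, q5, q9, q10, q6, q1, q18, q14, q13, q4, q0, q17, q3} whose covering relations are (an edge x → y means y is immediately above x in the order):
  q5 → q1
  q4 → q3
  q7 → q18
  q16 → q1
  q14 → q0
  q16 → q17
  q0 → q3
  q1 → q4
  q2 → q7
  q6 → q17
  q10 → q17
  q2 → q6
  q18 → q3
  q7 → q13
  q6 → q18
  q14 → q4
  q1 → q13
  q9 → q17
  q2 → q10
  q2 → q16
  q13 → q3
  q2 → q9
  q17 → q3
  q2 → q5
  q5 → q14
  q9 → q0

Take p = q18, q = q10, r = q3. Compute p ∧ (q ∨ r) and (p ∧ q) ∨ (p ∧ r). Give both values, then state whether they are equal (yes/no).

q18; q18; yes

q ∨ r = q3, so p ∧ (q ∨ r) = q18 ∧ q3 = q18.
p ∧ q = q2 and p ∧ r = q18, so (p ∧ q) ∨ (p ∧ r) = q2 ∨ q18 = q18.
Equal: yes.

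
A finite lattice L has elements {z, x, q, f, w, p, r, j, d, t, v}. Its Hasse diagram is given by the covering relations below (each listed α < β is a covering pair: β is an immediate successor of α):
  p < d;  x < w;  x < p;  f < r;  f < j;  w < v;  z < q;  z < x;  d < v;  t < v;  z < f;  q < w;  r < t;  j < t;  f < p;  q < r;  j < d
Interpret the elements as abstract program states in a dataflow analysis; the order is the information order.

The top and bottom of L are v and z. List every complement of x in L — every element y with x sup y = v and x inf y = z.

r, t

Need y with x ∨ y = v and x ∧ y = z.
Checking each element gives: r, t.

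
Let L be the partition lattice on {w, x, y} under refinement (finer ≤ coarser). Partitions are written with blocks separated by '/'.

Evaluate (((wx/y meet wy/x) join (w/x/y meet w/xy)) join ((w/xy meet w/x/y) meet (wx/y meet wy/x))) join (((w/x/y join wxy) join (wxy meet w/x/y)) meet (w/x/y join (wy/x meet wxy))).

wy/x

wx/y ∧ wy/x = w/x/y
w/x/y ∧ w/xy = w/x/y
w/x/y ∨ w/x/y = w/x/y
w/xy ∧ w/x/y = w/x/y
wx/y ∧ wy/x = w/x/y
w/x/y ∧ w/x/y = w/x/y
w/x/y ∨ w/x/y = w/x/y
w/x/y ∨ wxy = wxy
wxy ∧ w/x/y = w/x/y
wxy ∨ w/x/y = wxy
wy/x ∧ wxy = wy/x
w/x/y ∨ wy/x = wy/x
wxy ∧ wy/x = wy/x
w/x/y ∨ wy/x = wy/x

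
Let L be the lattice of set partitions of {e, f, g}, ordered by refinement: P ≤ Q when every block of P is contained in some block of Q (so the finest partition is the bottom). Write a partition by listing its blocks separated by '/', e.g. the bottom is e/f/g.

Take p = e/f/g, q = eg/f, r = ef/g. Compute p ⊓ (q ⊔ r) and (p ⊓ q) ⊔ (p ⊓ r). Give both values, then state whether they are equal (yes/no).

q ⊔ r = efg, so p ⊓ (q ⊔ r) = e/f/g ⊓ efg = e/f/g.
p ⊓ q = e/f/g and p ⊓ r = e/f/g, so (p ⊓ q) ⊔ (p ⊓ r) = e/f/g ⊔ e/f/g = e/f/g.
Equal: yes.

e/f/g; e/f/g; yes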